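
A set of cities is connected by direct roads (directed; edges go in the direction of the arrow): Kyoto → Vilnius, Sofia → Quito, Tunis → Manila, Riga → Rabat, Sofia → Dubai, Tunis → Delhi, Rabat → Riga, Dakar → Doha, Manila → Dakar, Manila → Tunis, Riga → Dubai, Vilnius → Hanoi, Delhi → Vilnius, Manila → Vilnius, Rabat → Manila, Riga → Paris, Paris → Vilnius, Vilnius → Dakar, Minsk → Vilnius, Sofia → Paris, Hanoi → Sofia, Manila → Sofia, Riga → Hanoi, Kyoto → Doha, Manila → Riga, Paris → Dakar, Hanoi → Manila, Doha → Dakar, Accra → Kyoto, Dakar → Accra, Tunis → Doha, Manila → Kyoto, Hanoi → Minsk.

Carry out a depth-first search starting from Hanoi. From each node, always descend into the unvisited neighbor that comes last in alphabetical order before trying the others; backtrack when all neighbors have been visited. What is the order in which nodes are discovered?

Hanoi → Sofia → Quito → Paris → Vilnius → Dakar → Doha → Accra → Kyoto → Dubai → Minsk → Manila → Tunis → Delhi → Riga → Rabat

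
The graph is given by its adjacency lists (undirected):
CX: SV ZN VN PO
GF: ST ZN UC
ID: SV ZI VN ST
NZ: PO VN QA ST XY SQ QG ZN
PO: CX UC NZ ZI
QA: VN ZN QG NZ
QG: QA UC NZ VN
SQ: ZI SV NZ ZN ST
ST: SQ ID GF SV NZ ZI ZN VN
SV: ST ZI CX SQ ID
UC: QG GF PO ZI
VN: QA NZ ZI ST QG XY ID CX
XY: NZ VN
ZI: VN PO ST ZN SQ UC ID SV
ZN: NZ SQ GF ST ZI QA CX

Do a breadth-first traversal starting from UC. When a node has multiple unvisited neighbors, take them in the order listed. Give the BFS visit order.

Visit UC; enqueue QG, GF, PO, ZI → queue [QG, GF, PO, ZI]
Visit QG; enqueue QA, NZ, VN → queue [GF, PO, ZI, QA, NZ, VN]
Visit GF; enqueue ST, ZN → queue [PO, ZI, QA, NZ, VN, ST, ZN]
Visit PO; enqueue CX → queue [ZI, QA, NZ, VN, ST, ZN, CX]
Visit ZI; enqueue SQ, ID, SV → queue [QA, NZ, VN, ST, ZN, CX, SQ, ID, SV]
Visit QA → queue [NZ, VN, ST, ZN, CX, SQ, ID, SV]
Visit NZ; enqueue XY → queue [VN, ST, ZN, CX, SQ, ID, SV, XY]
Visit VN → queue [ST, ZN, CX, SQ, ID, SV, XY]
Visit ST → queue [ZN, CX, SQ, ID, SV, XY]
Visit ZN → queue [CX, SQ, ID, SV, XY]
Visit CX → queue [SQ, ID, SV, XY]
Visit SQ → queue [ID, SV, XY]
Visit ID → queue [SV, XY]
Visit SV → queue [XY]
Visit XY → queue []

UC, QG, GF, PO, ZI, QA, NZ, VN, ST, ZN, CX, SQ, ID, SV, XY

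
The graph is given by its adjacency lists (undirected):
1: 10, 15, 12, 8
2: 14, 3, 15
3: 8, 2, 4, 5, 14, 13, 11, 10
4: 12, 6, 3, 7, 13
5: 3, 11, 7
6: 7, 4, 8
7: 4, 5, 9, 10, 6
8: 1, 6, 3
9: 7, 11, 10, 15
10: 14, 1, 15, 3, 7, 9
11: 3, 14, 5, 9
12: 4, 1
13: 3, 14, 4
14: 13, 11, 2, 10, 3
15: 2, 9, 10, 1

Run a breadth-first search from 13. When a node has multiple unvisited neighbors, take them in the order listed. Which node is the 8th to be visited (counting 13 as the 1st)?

Visit 13; enqueue 3, 14, 4 → queue [3, 14, 4]
Visit 3; enqueue 8, 2, 5, 11, 10 → queue [14, 4, 8, 2, 5, 11, 10]
Visit 14 → queue [4, 8, 2, 5, 11, 10]
Visit 4; enqueue 12, 6, 7 → queue [8, 2, 5, 11, 10, 12, 6, 7]
Visit 8; enqueue 1 → queue [2, 5, 11, 10, 12, 6, 7, 1]
Visit 2; enqueue 15 → queue [5, 11, 10, 12, 6, 7, 1, 15]
Visit 5 → queue [11, 10, 12, 6, 7, 1, 15]
Visit 11; enqueue 9 → queue [10, 12, 6, 7, 1, 15, 9]
Visit 10 → queue [12, 6, 7, 1, 15, 9]
Visit 12 → queue [6, 7, 1, 15, 9]
Visit 6 → queue [7, 1, 15, 9]
Visit 7 → queue [1, 15, 9]
Visit 1 → queue [15, 9]
Visit 15 → queue [9]
Visit 9 → queue []

Visit order: 13, 3, 14, 4, 8, 2, 5, 11, 10, 12, 6, 7, 1, 15, 9

11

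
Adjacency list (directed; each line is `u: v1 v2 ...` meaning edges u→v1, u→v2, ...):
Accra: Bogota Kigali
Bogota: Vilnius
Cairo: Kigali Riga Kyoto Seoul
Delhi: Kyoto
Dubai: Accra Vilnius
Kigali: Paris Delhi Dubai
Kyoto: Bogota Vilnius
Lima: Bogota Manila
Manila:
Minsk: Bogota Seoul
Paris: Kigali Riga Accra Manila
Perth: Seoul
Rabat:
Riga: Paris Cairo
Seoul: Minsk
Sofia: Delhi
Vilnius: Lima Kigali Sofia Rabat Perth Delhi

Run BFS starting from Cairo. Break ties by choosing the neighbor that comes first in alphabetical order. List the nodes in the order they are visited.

Visit Cairo; enqueue Kigali, Kyoto, Riga, Seoul → queue [Kigali, Kyoto, Riga, Seoul]
Visit Kigali; enqueue Delhi, Dubai, Paris → queue [Kyoto, Riga, Seoul, Delhi, Dubai, Paris]
Visit Kyoto; enqueue Bogota, Vilnius → queue [Riga, Seoul, Delhi, Dubai, Paris, Bogota, Vilnius]
Visit Riga → queue [Seoul, Delhi, Dubai, Paris, Bogota, Vilnius]
Visit Seoul; enqueue Minsk → queue [Delhi, Dubai, Paris, Bogota, Vilnius, Minsk]
Visit Delhi → queue [Dubai, Paris, Bogota, Vilnius, Minsk]
Visit Dubai; enqueue Accra → queue [Paris, Bogota, Vilnius, Minsk, Accra]
Visit Paris; enqueue Manila → queue [Bogota, Vilnius, Minsk, Accra, Manila]
Visit Bogota → queue [Vilnius, Minsk, Accra, Manila]
Visit Vilnius; enqueue Lima, Perth, Rabat, Sofia → queue [Minsk, Accra, Manila, Lima, Perth, Rabat, Sofia]
Visit Minsk → queue [Accra, Manila, Lima, Perth, Rabat, Sofia]
Visit Accra → queue [Manila, Lima, Perth, Rabat, Sofia]
Visit Manila → queue [Lima, Perth, Rabat, Sofia]
Visit Lima → queue [Perth, Rabat, Sofia]
Visit Perth → queue [Rabat, Sofia]
Visit Rabat → queue [Sofia]
Visit Sofia → queue []

Cairo -> Kigali -> Kyoto -> Riga -> Seoul -> Delhi -> Dubai -> Paris -> Bogota -> Vilnius -> Minsk -> Accra -> Manila -> Lima -> Perth -> Rabat -> Sofia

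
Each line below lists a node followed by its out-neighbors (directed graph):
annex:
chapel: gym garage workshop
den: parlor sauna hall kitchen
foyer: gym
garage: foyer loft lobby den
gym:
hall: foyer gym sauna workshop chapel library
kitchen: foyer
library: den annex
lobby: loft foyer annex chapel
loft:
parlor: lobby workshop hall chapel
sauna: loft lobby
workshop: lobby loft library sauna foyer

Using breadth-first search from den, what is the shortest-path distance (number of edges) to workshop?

2

Level 0: den
Level 1: hall, kitchen, parlor, sauna
Level 2: chapel, foyer, gym, library, lobby, loft, workshop
Level 3: annex, garage
workshop first appears at level 2.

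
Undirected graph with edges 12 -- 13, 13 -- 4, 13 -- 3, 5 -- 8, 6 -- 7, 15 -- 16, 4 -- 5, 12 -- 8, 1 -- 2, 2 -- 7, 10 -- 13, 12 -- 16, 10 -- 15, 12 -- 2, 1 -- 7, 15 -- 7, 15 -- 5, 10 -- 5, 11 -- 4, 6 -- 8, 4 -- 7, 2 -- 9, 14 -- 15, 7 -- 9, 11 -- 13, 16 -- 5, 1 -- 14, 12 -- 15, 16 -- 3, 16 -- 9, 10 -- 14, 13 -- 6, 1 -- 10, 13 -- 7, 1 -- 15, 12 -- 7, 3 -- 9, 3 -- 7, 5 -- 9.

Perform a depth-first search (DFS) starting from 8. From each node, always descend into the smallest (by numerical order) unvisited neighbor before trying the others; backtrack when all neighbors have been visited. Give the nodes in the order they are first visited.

Visit 8
8 → 5
5 → 4
4 → 7
7 → 1
1 → 2
2 → 9
9 → 3
3 → 13
13 → 6
13 → 10
10 → 14
14 → 15
15 → 12
12 → 16
13 → 11

8, 5, 4, 7, 1, 2, 9, 3, 13, 6, 10, 14, 15, 12, 16, 11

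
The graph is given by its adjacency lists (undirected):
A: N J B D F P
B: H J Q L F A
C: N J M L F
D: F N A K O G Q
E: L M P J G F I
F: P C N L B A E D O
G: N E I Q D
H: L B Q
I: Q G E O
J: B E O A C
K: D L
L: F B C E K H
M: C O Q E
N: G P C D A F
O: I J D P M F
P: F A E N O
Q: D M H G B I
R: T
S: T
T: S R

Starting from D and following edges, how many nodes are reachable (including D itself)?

17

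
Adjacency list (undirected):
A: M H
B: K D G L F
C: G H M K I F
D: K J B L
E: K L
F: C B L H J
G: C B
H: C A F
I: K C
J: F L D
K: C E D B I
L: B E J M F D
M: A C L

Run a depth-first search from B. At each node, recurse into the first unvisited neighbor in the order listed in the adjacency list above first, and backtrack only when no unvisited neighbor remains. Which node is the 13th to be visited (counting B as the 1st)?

I

Visit B
B → K
K → C
C → G
C → H
H → A
A → M
M → L
L → E
L → J
J → F
J → D
C → I

Visit order: B, K, C, G, H, A, M, L, E, J, F, D, I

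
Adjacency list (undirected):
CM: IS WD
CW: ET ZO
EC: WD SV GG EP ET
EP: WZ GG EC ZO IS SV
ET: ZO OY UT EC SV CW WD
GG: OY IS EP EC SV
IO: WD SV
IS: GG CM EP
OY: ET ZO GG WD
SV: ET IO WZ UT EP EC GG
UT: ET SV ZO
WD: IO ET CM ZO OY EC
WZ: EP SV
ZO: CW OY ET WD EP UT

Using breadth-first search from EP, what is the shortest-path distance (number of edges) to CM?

2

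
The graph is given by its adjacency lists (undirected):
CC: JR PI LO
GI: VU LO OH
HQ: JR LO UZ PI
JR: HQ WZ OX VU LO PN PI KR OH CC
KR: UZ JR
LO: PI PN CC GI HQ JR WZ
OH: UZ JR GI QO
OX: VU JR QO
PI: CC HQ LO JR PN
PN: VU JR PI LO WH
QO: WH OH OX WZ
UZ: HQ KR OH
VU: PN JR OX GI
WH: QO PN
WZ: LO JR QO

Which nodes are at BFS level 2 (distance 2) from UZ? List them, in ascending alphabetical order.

GI, JR, LO, PI, QO

Level 0: UZ
Level 1: HQ, KR, OH
Level 2: GI, JR, LO, PI, QO
Level 3: CC, OX, PN, VU, WH, WZ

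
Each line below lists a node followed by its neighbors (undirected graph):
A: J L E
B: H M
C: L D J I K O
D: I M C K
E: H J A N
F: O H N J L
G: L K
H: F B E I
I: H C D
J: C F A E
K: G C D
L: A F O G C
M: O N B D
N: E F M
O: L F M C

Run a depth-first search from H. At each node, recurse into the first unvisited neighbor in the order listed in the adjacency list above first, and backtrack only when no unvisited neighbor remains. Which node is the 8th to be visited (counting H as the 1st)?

D

Visit H
H → F
F → O
O → L
L → A
A → J
J → C
C → D
D → I
D → M
M → N
N → E
M → B
D → K
K → G

Visit order: H, F, O, L, A, J, C, D, I, M, N, E, B, K, G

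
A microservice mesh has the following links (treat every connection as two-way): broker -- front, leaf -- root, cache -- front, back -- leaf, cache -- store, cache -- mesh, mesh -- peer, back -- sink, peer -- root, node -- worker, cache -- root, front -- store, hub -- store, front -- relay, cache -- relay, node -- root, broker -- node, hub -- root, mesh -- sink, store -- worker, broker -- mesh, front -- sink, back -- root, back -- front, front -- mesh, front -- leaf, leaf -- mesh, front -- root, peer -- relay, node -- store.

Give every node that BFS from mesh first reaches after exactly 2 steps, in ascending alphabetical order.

Level 0: mesh
Level 1: broker, cache, front, leaf, peer, sink
Level 2: back, node, relay, root, store
Level 3: hub, worker

back, node, relay, root, store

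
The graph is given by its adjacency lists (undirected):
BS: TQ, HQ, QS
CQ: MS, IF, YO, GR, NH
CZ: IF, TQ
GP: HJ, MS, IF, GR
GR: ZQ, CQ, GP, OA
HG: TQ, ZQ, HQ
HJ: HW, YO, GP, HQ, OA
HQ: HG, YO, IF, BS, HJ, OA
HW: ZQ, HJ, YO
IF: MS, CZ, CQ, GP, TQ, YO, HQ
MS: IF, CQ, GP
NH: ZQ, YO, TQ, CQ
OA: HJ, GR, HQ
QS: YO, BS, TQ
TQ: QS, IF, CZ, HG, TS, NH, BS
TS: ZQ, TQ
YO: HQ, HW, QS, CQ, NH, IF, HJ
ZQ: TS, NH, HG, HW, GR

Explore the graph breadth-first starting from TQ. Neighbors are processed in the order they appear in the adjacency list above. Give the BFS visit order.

Visit TQ; enqueue QS, IF, CZ, HG, TS, NH, BS → queue [QS, IF, CZ, HG, TS, NH, BS]
Visit QS; enqueue YO → queue [IF, CZ, HG, TS, NH, BS, YO]
Visit IF; enqueue MS, CQ, GP, HQ → queue [CZ, HG, TS, NH, BS, YO, MS, CQ, GP, HQ]
Visit CZ → queue [HG, TS, NH, BS, YO, MS, CQ, GP, HQ]
Visit HG; enqueue ZQ → queue [TS, NH, BS, YO, MS, CQ, GP, HQ, ZQ]
Visit TS → queue [NH, BS, YO, MS, CQ, GP, HQ, ZQ]
Visit NH → queue [BS, YO, MS, CQ, GP, HQ, ZQ]
Visit BS → queue [YO, MS, CQ, GP, HQ, ZQ]
Visit YO; enqueue HW, HJ → queue [MS, CQ, GP, HQ, ZQ, HW, HJ]
Visit MS → queue [CQ, GP, HQ, ZQ, HW, HJ]
Visit CQ; enqueue GR → queue [GP, HQ, ZQ, HW, HJ, GR]
Visit GP → queue [HQ, ZQ, HW, HJ, GR]
Visit HQ; enqueue OA → queue [ZQ, HW, HJ, GR, OA]
Visit ZQ → queue [HW, HJ, GR, OA]
Visit HW → queue [HJ, GR, OA]
Visit HJ → queue [GR, OA]
Visit GR → queue [OA]
Visit OA → queue []

TQ → QS → IF → CZ → HG → TS → NH → BS → YO → MS → CQ → GP → HQ → ZQ → HW → HJ → GR → OA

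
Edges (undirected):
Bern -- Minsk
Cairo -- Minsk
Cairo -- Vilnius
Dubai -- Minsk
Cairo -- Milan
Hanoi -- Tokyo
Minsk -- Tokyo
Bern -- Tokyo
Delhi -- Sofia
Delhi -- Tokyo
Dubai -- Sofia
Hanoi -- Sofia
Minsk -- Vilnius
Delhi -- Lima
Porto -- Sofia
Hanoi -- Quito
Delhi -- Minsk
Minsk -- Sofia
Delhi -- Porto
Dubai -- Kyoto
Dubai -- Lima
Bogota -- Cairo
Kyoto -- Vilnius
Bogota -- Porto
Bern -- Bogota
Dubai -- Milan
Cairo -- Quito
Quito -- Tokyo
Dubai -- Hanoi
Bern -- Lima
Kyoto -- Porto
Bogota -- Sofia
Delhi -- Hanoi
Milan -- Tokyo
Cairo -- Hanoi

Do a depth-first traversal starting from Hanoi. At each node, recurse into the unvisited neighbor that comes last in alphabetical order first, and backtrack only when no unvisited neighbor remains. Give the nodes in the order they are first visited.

Hanoi Tokyo Quito Cairo Vilnius Minsk Sofia Porto Kyoto Dubai Milan Lima Delhi Bern Bogota

Visit Hanoi
Hanoi → Tokyo
Tokyo → Quito
Quito → Cairo
Cairo → Vilnius
Vilnius → Minsk
Minsk → Sofia
Sofia → Porto
Porto → Kyoto
Kyoto → Dubai
Dubai → Milan
Dubai → Lima
Lima → Delhi
Lima → Bern
Bern → Bogota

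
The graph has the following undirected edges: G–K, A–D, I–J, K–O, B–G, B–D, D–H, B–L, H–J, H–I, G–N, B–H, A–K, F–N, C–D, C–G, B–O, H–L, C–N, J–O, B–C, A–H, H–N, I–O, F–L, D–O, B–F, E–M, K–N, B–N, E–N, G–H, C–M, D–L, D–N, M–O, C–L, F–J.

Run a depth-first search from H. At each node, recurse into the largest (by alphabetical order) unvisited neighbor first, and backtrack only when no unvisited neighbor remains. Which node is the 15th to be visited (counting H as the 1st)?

A

Visit H
H → N
N → K
K → O
O → M
M → E
M → C
C → L
L → F
F → J
J → I
F → B
B → G
B → D
D → A

Visit order: H, N, K, O, M, E, C, L, F, J, I, B, G, D, A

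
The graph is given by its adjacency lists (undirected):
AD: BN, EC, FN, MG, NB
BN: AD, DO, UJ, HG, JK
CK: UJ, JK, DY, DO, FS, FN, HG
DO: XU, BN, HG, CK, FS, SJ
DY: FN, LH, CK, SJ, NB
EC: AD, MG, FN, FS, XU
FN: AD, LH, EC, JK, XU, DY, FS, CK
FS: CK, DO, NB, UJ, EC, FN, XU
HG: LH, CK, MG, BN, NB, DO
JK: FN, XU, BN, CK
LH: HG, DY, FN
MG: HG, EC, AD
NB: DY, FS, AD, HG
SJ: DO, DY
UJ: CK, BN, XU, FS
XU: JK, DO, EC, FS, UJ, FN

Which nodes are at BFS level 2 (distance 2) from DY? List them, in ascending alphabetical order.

AD, DO, EC, FS, HG, JK, UJ, XU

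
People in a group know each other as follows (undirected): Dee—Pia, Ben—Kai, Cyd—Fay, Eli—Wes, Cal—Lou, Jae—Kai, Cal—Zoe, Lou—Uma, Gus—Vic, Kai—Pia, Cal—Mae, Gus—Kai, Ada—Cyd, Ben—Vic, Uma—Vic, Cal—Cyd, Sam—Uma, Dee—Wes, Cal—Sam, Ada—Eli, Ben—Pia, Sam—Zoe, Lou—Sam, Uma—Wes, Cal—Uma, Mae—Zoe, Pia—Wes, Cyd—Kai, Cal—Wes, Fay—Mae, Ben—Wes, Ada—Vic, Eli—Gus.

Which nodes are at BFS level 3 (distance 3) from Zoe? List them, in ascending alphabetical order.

Ada, Ben, Dee, Eli, Kai, Pia, Vic

Level 0: Zoe
Level 1: Cal, Mae, Sam
Level 2: Cyd, Fay, Lou, Uma, Wes
Level 3: Ada, Ben, Dee, Eli, Kai, Pia, Vic
Level 4: Gus, Jae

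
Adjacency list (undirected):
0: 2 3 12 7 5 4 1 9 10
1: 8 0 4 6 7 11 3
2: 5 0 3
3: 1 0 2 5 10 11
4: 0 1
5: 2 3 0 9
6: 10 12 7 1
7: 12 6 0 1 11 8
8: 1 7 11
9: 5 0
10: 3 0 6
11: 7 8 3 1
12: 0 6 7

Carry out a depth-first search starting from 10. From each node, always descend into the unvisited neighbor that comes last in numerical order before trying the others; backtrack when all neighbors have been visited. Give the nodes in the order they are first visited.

10, 6, 12, 7, 11, 8, 1, 4, 0, 9, 5, 3, 2

Visit 10
10 → 6
6 → 12
12 → 7
7 → 11
11 → 8
8 → 1
1 → 4
4 → 0
0 → 9
9 → 5
5 → 3
3 → 2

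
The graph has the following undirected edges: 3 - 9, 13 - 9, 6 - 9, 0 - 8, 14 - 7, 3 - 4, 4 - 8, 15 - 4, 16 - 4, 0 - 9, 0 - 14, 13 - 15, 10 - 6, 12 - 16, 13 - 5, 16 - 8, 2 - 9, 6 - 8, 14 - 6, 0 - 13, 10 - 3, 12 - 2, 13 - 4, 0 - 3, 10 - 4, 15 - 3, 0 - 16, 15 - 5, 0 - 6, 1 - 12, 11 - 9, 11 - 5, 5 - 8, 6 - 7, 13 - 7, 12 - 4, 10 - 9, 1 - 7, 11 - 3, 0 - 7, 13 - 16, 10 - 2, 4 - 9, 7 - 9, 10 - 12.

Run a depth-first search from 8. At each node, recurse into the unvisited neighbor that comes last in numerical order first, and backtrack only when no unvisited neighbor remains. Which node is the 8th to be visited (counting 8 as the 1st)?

10

Visit 8
8 → 16
16 → 13
13 → 15
15 → 5
5 → 11
11 → 9
9 → 10
10 → 12
12 → 4
4 → 3
3 → 0
0 → 14
14 → 7
7 → 6
7 → 1
12 → 2

Visit order: 8, 16, 13, 15, 5, 11, 9, 10, 12, 4, 3, 0, 14, 7, 6, 1, 2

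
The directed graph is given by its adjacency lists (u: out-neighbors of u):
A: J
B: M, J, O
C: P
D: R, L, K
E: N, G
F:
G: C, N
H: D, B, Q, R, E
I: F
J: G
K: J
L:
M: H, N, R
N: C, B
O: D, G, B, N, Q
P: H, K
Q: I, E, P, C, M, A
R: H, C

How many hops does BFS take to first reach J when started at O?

2

Level 0: O
Level 1: B, D, G, N, Q
Level 2: A, C, E, I, J, K, L, M, P, R
Level 3: F, H
J first appears at level 2.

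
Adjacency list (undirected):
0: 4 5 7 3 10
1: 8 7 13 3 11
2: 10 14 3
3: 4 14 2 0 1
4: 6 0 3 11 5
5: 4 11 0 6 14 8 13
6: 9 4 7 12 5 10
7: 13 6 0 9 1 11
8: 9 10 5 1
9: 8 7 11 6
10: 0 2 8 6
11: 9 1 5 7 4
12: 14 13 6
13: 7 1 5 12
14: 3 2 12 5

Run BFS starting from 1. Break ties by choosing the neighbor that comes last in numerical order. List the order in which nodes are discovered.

1 13 11 8 7 3 12 5 9 4 10 6 0 14 2

Visit 1; enqueue 13, 11, 8, 7, 3 → queue [13, 11, 8, 7, 3]
Visit 13; enqueue 12, 5 → queue [11, 8, 7, 3, 12, 5]
Visit 11; enqueue 9, 4 → queue [8, 7, 3, 12, 5, 9, 4]
Visit 8; enqueue 10 → queue [7, 3, 12, 5, 9, 4, 10]
Visit 7; enqueue 6, 0 → queue [3, 12, 5, 9, 4, 10, 6, 0]
Visit 3; enqueue 14, 2 → queue [12, 5, 9, 4, 10, 6, 0, 14, 2]
Visit 12 → queue [5, 9, 4, 10, 6, 0, 14, 2]
Visit 5 → queue [9, 4, 10, 6, 0, 14, 2]
Visit 9 → queue [4, 10, 6, 0, 14, 2]
Visit 4 → queue [10, 6, 0, 14, 2]
Visit 10 → queue [6, 0, 14, 2]
Visit 6 → queue [0, 14, 2]
Visit 0 → queue [14, 2]
Visit 14 → queue [2]
Visit 2 → queue []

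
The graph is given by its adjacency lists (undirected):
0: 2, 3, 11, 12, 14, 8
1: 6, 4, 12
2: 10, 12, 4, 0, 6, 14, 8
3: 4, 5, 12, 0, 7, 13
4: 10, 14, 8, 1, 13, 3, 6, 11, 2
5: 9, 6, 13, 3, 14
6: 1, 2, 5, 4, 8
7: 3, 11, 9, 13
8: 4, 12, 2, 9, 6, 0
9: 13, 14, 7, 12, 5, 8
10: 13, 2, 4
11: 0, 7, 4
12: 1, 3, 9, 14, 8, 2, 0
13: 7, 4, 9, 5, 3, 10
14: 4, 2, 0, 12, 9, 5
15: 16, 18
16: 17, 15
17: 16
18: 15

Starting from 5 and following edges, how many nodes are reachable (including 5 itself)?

BFS from 5 visits: 5, 3, 6, 9, 13, 14, 0, 4, 7, 12, 1, 2, 8, 10, 11
Reachable nodes: 15 of 19 total.

15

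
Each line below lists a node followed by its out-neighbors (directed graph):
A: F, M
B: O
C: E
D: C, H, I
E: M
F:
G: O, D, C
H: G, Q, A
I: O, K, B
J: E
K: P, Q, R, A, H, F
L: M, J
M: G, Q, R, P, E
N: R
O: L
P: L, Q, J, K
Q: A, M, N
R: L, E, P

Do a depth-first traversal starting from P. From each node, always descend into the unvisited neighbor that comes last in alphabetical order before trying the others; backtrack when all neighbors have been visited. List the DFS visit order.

P → Q → N → R → L → M → G → O → D → I → K → H → A → F → B → C → E → J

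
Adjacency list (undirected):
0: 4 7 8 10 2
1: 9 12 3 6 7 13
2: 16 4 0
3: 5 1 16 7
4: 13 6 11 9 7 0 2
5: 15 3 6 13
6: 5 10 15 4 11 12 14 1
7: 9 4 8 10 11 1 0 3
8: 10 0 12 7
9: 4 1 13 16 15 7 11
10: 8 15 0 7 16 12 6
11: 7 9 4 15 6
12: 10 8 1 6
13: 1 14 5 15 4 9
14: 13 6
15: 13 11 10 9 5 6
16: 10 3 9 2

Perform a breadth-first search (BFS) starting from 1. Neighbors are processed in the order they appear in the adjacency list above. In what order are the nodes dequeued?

Visit 1; enqueue 9, 12, 3, 6, 7, 13 → queue [9, 12, 3, 6, 7, 13]
Visit 9; enqueue 4, 16, 15, 11 → queue [12, 3, 6, 7, 13, 4, 16, 15, 11]
Visit 12; enqueue 10, 8 → queue [3, 6, 7, 13, 4, 16, 15, 11, 10, 8]
Visit 3; enqueue 5 → queue [6, 7, 13, 4, 16, 15, 11, 10, 8, 5]
Visit 6; enqueue 14 → queue [7, 13, 4, 16, 15, 11, 10, 8, 5, 14]
Visit 7; enqueue 0 → queue [13, 4, 16, 15, 11, 10, 8, 5, 14, 0]
Visit 13 → queue [4, 16, 15, 11, 10, 8, 5, 14, 0]
Visit 4; enqueue 2 → queue [16, 15, 11, 10, 8, 5, 14, 0, 2]
Visit 16 → queue [15, 11, 10, 8, 5, 14, 0, 2]
Visit 15 → queue [11, 10, 8, 5, 14, 0, 2]
Visit 11 → queue [10, 8, 5, 14, 0, 2]
Visit 10 → queue [8, 5, 14, 0, 2]
Visit 8 → queue [5, 14, 0, 2]
Visit 5 → queue [14, 0, 2]
Visit 14 → queue [0, 2]
Visit 0 → queue [2]
Visit 2 → queue []

1, 9, 12, 3, 6, 7, 13, 4, 16, 15, 11, 10, 8, 5, 14, 0, 2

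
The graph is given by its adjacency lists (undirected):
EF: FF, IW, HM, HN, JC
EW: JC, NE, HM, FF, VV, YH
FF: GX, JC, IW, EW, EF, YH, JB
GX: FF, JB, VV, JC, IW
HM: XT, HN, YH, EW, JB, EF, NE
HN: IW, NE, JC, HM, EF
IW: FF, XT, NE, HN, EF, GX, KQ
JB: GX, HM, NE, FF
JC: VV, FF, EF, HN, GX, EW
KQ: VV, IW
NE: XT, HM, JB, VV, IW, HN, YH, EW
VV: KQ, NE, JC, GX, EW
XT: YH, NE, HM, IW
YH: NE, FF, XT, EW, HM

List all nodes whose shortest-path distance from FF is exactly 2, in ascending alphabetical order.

Level 0: FF
Level 1: EF, EW, GX, IW, JB, JC, YH
Level 2: HM, HN, KQ, NE, VV, XT

HM, HN, KQ, NE, VV, XT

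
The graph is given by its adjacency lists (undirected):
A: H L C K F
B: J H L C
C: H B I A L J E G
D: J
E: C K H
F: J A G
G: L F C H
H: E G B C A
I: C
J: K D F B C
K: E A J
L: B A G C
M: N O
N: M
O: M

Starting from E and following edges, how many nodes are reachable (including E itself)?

BFS from E visits: E, C, K, H, B, I, A, L, J, G, F, D
Reachable nodes: 12 of 15 total.

12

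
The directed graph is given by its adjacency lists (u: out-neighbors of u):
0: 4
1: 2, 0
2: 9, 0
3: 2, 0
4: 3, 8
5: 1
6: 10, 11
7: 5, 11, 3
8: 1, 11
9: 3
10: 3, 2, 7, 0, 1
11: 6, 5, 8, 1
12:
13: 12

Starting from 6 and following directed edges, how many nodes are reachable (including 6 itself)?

12

BFS from 6 visits: 6, 11, 10, 8, 5, 1, 7, 3, 2, 0, 9, 4
Reachable nodes: 12 of 14 total.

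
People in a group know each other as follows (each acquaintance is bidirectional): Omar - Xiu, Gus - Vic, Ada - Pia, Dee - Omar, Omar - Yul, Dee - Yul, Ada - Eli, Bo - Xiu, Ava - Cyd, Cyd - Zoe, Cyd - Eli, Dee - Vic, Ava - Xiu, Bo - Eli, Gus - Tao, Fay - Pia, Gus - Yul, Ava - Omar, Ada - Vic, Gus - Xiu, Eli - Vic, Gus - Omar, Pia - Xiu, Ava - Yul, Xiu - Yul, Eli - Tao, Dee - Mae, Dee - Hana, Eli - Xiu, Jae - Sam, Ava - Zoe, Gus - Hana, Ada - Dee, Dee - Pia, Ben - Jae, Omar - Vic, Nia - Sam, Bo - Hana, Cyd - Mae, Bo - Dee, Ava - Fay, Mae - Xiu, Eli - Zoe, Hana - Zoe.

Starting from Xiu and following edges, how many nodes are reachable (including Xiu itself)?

BFS from Xiu visits: Xiu, Yul, Pia, Omar, Mae, Gus, Eli, Bo, Ava, Dee, Fay, Ada, Vic, Cyd, Tao, Hana, Zoe
Reachable nodes: 17 of 21 total.

17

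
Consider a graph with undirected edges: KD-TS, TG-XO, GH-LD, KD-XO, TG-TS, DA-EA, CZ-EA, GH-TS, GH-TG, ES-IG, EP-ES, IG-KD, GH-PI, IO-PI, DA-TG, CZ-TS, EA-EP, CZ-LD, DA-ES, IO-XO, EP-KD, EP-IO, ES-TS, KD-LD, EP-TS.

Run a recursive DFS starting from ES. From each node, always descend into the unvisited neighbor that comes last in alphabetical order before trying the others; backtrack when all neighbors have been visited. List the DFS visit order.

ES -> TS -> TG -> XO -> KD -> LD -> GH -> PI -> IO -> EP -> EA -> DA -> CZ -> IG

Visit ES
ES → TS
TS → TG
TG → XO
XO → KD
KD → LD
LD → GH
GH → PI
PI → IO
IO → EP
EP → EA
EA → DA
EA → CZ
KD → IG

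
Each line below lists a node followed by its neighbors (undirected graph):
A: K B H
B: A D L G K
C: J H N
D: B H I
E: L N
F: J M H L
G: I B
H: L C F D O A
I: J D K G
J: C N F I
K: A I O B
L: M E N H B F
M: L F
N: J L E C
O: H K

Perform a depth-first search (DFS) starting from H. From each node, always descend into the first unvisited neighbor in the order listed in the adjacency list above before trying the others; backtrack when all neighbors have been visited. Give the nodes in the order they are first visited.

H, L, M, F, J, C, N, E, I, D, B, A, K, O, G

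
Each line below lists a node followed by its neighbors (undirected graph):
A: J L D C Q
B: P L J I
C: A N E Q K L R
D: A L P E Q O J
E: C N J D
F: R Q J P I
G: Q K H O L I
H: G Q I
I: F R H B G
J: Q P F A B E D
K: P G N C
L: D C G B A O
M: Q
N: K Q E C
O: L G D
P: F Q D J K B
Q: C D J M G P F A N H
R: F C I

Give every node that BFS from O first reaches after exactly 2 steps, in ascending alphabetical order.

A, B, C, E, H, I, J, K, P, Q

Level 0: O
Level 1: D, G, L
Level 2: A, B, C, E, H, I, J, K, P, Q
Level 3: F, M, N, R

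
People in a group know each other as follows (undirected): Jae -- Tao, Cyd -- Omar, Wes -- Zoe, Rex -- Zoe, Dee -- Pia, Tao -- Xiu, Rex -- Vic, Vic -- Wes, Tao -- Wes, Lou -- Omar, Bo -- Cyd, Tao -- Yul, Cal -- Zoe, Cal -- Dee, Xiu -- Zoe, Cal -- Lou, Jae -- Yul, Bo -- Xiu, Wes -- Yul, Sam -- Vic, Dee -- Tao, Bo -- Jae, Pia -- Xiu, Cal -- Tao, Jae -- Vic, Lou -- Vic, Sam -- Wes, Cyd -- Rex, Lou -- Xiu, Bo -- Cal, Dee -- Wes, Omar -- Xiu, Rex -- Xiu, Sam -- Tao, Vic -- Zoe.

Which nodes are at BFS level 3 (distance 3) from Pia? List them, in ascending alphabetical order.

Level 0: Pia
Level 1: Dee, Xiu
Level 2: Bo, Cal, Lou, Omar, Rex, Tao, Wes, Zoe
Level 3: Cyd, Jae, Sam, Vic, Yul

Cyd, Jae, Sam, Vic, Yul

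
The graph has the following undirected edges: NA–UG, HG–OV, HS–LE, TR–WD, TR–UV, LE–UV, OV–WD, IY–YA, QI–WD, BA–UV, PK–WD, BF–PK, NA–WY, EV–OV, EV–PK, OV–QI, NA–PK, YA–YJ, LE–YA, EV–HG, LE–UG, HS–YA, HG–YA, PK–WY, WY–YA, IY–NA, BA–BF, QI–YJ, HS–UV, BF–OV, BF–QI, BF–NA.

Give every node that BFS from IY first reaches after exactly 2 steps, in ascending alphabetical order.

Level 0: IY
Level 1: NA, YA
Level 2: BF, HG, HS, LE, PK, UG, WY, YJ
Level 3: BA, EV, OV, QI, UV, WD
Level 4: TR

BF, HG, HS, LE, PK, UG, WY, YJ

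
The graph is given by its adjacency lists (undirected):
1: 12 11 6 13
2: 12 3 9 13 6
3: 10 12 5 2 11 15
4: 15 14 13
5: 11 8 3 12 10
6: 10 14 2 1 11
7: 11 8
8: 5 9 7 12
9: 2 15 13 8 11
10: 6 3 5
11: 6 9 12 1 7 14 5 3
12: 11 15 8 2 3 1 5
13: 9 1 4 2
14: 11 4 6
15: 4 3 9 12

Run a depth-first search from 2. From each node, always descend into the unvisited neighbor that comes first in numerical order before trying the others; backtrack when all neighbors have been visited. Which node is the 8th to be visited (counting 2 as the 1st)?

6

Visit 2
2 → 3
3 → 5
5 → 8
8 → 7
7 → 11
11 → 1
1 → 6
6 → 10
6 → 14
14 → 4
4 → 13
13 → 9
9 → 15
15 → 12

Visit order: 2, 3, 5, 8, 7, 11, 1, 6, 10, 14, 4, 13, 9, 15, 12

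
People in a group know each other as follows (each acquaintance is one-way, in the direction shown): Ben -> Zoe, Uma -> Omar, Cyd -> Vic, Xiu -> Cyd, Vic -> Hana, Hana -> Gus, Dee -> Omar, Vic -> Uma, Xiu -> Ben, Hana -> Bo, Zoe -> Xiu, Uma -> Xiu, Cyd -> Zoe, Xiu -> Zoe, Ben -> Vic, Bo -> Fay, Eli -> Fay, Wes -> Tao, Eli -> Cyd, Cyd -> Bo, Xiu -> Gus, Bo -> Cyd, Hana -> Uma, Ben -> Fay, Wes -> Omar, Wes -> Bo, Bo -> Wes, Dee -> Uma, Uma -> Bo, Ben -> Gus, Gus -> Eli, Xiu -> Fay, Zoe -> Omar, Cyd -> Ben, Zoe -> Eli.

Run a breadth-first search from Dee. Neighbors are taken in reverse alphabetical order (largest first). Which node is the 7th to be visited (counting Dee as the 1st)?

Visit Dee; enqueue Uma, Omar → queue [Uma, Omar]
Visit Uma; enqueue Xiu, Bo → queue [Omar, Xiu, Bo]
Visit Omar → queue [Xiu, Bo]
Visit Xiu; enqueue Zoe, Gus, Fay, Cyd, Ben → queue [Bo, Zoe, Gus, Fay, Cyd, Ben]
Visit Bo; enqueue Wes → queue [Zoe, Gus, Fay, Cyd, Ben, Wes]
Visit Zoe; enqueue Eli → queue [Gus, Fay, Cyd, Ben, Wes, Eli]
Visit Gus → queue [Fay, Cyd, Ben, Wes, Eli]
Visit Fay → queue [Cyd, Ben, Wes, Eli]
Visit Cyd; enqueue Vic → queue [Ben, Wes, Eli, Vic]
Visit Ben → queue [Wes, Eli, Vic]
Visit Wes; enqueue Tao → queue [Eli, Vic, Tao]
Visit Eli → queue [Vic, Tao]
Visit Vic; enqueue Hana → queue [Tao, Hana]
Visit Tao → queue [Hana]
Visit Hana → queue []

Visit order: Dee, Uma, Omar, Xiu, Bo, Zoe, Gus, Fay, Cyd, Ben, Wes, Eli, Vic, Tao, Hana

Gus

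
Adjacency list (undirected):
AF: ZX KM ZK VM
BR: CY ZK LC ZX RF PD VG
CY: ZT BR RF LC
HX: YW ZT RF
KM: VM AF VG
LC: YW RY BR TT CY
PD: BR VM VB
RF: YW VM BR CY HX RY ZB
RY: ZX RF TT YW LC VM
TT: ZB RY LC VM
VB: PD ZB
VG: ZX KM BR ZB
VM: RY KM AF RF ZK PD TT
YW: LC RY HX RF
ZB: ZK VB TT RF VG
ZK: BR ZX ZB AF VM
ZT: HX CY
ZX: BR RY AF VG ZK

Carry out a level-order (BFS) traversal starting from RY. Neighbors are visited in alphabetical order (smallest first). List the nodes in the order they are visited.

RY, LC, RF, TT, VM, YW, ZX, BR, CY, HX, ZB, AF, KM, PD, ZK, VG, ZT, VB

Visit RY; enqueue LC, RF, TT, VM, YW, ZX → queue [LC, RF, TT, VM, YW, ZX]
Visit LC; enqueue BR, CY → queue [RF, TT, VM, YW, ZX, BR, CY]
Visit RF; enqueue HX, ZB → queue [TT, VM, YW, ZX, BR, CY, HX, ZB]
Visit TT → queue [VM, YW, ZX, BR, CY, HX, ZB]
Visit VM; enqueue AF, KM, PD, ZK → queue [YW, ZX, BR, CY, HX, ZB, AF, KM, PD, ZK]
Visit YW → queue [ZX, BR, CY, HX, ZB, AF, KM, PD, ZK]
Visit ZX; enqueue VG → queue [BR, CY, HX, ZB, AF, KM, PD, ZK, VG]
Visit BR → queue [CY, HX, ZB, AF, KM, PD, ZK, VG]
Visit CY; enqueue ZT → queue [HX, ZB, AF, KM, PD, ZK, VG, ZT]
Visit HX → queue [ZB, AF, KM, PD, ZK, VG, ZT]
Visit ZB; enqueue VB → queue [AF, KM, PD, ZK, VG, ZT, VB]
Visit AF → queue [KM, PD, ZK, VG, ZT, VB]
Visit KM → queue [PD, ZK, VG, ZT, VB]
Visit PD → queue [ZK, VG, ZT, VB]
Visit ZK → queue [VG, ZT, VB]
Visit VG → queue [ZT, VB]
Visit ZT → queue [VB]
Visit VB → queue []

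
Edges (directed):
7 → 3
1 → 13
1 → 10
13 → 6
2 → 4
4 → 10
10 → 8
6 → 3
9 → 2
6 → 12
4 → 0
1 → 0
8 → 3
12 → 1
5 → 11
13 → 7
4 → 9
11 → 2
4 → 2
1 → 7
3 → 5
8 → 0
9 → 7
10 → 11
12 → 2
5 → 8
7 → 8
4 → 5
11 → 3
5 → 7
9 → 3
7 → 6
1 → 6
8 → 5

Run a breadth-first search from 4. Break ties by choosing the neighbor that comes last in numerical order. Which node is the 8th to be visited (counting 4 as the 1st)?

8

Visit 4; enqueue 10, 9, 5, 2, 0 → queue [10, 9, 5, 2, 0]
Visit 10; enqueue 11, 8 → queue [9, 5, 2, 0, 11, 8]
Visit 9; enqueue 7, 3 → queue [5, 2, 0, 11, 8, 7, 3]
Visit 5 → queue [2, 0, 11, 8, 7, 3]
Visit 2 → queue [0, 11, 8, 7, 3]
Visit 0 → queue [11, 8, 7, 3]
Visit 11 → queue [8, 7, 3]
Visit 8 → queue [7, 3]
Visit 7; enqueue 6 → queue [3, 6]
Visit 3 → queue [6]
Visit 6; enqueue 12 → queue [12]
Visit 12; enqueue 1 → queue [1]
Visit 1; enqueue 13 → queue [13]
Visit 13 → queue []

Visit order: 4, 10, 9, 5, 2, 0, 11, 8, 7, 3, 6, 12, 1, 13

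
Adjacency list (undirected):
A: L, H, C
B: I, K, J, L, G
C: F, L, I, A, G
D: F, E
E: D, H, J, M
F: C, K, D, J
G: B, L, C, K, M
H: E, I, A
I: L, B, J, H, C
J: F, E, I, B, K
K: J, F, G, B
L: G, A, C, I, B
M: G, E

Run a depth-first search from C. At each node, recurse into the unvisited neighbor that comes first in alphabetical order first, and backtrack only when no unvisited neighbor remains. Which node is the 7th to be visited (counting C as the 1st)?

J

Visit C
C → A
A → H
H → E
E → D
D → F
F → J
J → B
B → G
G → K
G → L
L → I
G → M

Visit order: C, A, H, E, D, F, J, B, G, K, L, I, M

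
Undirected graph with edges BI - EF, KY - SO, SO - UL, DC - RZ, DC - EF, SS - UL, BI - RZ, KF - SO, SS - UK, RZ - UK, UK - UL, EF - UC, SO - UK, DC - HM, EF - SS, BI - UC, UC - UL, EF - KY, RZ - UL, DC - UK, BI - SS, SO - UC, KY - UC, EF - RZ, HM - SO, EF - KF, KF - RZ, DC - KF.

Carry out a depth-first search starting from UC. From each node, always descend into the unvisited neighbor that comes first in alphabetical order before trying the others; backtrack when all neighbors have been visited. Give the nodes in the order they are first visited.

UC → BI → EF → DC → HM → SO → KF → RZ → UK → SS → UL → KY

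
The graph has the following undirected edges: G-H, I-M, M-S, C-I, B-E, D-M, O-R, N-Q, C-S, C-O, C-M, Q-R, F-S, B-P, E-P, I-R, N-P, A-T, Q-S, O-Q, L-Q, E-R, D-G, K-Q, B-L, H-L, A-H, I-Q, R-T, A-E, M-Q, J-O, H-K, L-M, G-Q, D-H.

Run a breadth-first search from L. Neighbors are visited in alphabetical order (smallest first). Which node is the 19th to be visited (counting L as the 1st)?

F

Visit L; enqueue B, H, M, Q → queue [B, H, M, Q]
Visit B; enqueue E, P → queue [H, M, Q, E, P]
Visit H; enqueue A, D, G, K → queue [M, Q, E, P, A, D, G, K]
Visit M; enqueue C, I, S → queue [Q, E, P, A, D, G, K, C, I, S]
Visit Q; enqueue N, O, R → queue [E, P, A, D, G, K, C, I, S, N, O, R]
Visit E → queue [P, A, D, G, K, C, I, S, N, O, R]
Visit P → queue [A, D, G, K, C, I, S, N, O, R]
Visit A; enqueue T → queue [D, G, K, C, I, S, N, O, R, T]
Visit D → queue [G, K, C, I, S, N, O, R, T]
Visit G → queue [K, C, I, S, N, O, R, T]
Visit K → queue [C, I, S, N, O, R, T]
Visit C → queue [I, S, N, O, R, T]
Visit I → queue [S, N, O, R, T]
Visit S; enqueue F → queue [N, O, R, T, F]
Visit N → queue [O, R, T, F]
Visit O; enqueue J → queue [R, T, F, J]
Visit R → queue [T, F, J]
Visit T → queue [F, J]
Visit F → queue [J]
Visit J → queue []

Visit order: L, B, H, M, Q, E, P, A, D, G, K, C, I, S, N, O, R, T, F, J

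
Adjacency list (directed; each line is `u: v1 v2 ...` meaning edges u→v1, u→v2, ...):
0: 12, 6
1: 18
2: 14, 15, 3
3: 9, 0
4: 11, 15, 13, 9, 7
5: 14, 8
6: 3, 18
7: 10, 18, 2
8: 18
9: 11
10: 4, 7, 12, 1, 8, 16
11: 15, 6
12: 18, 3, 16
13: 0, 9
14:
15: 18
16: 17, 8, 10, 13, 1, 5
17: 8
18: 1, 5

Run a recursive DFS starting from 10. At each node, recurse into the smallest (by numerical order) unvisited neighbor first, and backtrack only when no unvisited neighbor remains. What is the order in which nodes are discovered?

Visit 10
10 → 1
1 → 18
18 → 5
5 → 8
5 → 14
10 → 4
4 → 7
7 → 2
2 → 3
3 → 0
0 → 6
0 → 12
12 → 16
16 → 13
13 → 9
9 → 11
11 → 15
16 → 17

10, 1, 18, 5, 8, 14, 4, 7, 2, 3, 0, 6, 12, 16, 13, 9, 11, 15, 17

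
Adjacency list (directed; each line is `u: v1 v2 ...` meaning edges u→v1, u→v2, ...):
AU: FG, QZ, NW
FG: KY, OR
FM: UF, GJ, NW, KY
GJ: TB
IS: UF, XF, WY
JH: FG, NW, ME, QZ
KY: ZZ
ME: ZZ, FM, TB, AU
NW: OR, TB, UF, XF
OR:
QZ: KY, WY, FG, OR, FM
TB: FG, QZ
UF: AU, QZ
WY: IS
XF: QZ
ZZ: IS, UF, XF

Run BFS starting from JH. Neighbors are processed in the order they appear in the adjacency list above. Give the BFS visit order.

Visit JH; enqueue FG, NW, ME, QZ → queue [FG, NW, ME, QZ]
Visit FG; enqueue KY, OR → queue [NW, ME, QZ, KY, OR]
Visit NW; enqueue TB, UF, XF → queue [ME, QZ, KY, OR, TB, UF, XF]
Visit ME; enqueue ZZ, FM, AU → queue [QZ, KY, OR, TB, UF, XF, ZZ, FM, AU]
Visit QZ; enqueue WY → queue [KY, OR, TB, UF, XF, ZZ, FM, AU, WY]
Visit KY → queue [OR, TB, UF, XF, ZZ, FM, AU, WY]
Visit OR → queue [TB, UF, XF, ZZ, FM, AU, WY]
Visit TB → queue [UF, XF, ZZ, FM, AU, WY]
Visit UF → queue [XF, ZZ, FM, AU, WY]
Visit XF → queue [ZZ, FM, AU, WY]
Visit ZZ; enqueue IS → queue [FM, AU, WY, IS]
Visit FM; enqueue GJ → queue [AU, WY, IS, GJ]
Visit AU → queue [WY, IS, GJ]
Visit WY → queue [IS, GJ]
Visit IS → queue [GJ]
Visit GJ → queue []

JH → FG → NW → ME → QZ → KY → OR → TB → UF → XF → ZZ → FM → AU → WY → IS → GJ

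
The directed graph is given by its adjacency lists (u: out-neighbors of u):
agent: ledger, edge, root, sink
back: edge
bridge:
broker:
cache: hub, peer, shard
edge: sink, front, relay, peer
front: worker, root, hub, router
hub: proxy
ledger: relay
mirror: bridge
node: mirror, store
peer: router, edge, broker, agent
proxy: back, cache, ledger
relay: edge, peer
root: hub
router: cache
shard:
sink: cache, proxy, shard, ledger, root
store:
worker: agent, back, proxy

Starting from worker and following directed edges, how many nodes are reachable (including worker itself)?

BFS from worker visits: worker, agent, back, proxy, ledger, edge, root, sink, cache, relay, front, peer, hub, shard, router, broker
Reachable nodes: 16 of 20 total.

16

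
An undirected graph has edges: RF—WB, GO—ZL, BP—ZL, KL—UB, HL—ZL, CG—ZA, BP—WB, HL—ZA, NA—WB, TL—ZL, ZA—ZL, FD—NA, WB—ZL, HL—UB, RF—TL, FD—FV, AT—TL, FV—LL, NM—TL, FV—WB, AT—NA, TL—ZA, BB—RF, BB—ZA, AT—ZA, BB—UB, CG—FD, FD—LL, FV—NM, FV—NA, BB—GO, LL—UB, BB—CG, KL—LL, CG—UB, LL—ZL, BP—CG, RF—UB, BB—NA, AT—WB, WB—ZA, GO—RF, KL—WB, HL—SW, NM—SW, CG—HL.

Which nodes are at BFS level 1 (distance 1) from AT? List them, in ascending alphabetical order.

Level 0: AT
Level 1: NA, TL, WB, ZA
Level 2: BB, BP, CG, FD, FV, HL, KL, NM, RF, ZL
Level 3: GO, LL, SW, UB

NA, TL, WB, ZA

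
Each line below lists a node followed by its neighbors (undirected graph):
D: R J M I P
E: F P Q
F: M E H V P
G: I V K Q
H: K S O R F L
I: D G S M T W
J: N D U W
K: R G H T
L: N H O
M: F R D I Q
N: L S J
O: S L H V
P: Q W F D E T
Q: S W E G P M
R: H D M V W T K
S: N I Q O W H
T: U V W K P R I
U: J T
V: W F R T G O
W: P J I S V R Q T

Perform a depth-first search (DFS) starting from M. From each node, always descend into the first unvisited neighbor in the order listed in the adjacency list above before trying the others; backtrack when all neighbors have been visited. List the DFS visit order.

M → F → E → P → Q → S → N → L → H → K → R → D → J → U → T → V → W → I → G → O

Visit M
M → F
F → E
E → P
P → Q
Q → S
S → N
N → L
L → H
H → K
K → R
R → D
D → J
J → U
U → T
T → V
V → W
W → I
I → G
V → O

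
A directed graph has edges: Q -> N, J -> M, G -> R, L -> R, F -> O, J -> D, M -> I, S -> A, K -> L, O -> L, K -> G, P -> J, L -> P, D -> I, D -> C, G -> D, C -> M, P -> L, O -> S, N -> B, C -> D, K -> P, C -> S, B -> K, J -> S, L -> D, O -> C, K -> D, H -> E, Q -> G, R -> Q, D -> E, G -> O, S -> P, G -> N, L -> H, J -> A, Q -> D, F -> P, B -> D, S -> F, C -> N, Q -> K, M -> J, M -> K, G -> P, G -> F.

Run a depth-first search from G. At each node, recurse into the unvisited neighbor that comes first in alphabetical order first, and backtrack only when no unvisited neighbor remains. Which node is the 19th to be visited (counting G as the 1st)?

B

Visit G
G → D
D → C
C → M
M → I
M → J
J → A
J → S
S → F
F → O
O → L
L → H
H → E
L → P
L → R
R → Q
Q → K
Q → N
N → B

Visit order: G, D, C, M, I, J, A, S, F, O, L, H, E, P, R, Q, K, N, B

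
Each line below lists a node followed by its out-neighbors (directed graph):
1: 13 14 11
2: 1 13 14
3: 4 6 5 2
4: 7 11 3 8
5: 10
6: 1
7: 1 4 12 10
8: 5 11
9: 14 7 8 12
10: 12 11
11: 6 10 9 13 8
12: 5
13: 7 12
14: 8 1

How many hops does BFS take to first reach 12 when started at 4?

2

Level 0: 4
Level 1: 3, 7, 8, 11
Level 2: 1, 2, 5, 6, 9, 10, 12, 13
Level 3: 14
12 first appears at level 2.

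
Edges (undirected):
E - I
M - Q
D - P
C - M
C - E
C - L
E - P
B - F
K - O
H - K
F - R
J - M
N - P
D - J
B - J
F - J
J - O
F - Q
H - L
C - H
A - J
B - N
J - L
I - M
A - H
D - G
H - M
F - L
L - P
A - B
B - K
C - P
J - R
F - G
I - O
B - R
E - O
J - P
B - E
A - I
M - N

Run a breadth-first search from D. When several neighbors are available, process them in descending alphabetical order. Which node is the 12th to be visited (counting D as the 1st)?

F

Visit D; enqueue P, J, G → queue [P, J, G]
Visit P; enqueue N, L, E, C → queue [J, G, N, L, E, C]
Visit J; enqueue R, O, M, F, B, A → queue [G, N, L, E, C, R, O, M, F, B, A]
Visit G → queue [N, L, E, C, R, O, M, F, B, A]
Visit N → queue [L, E, C, R, O, M, F, B, A]
Visit L; enqueue H → queue [E, C, R, O, M, F, B, A, H]
Visit E; enqueue I → queue [C, R, O, M, F, B, A, H, I]
Visit C → queue [R, O, M, F, B, A, H, I]
Visit R → queue [O, M, F, B, A, H, I]
Visit O; enqueue K → queue [M, F, B, A, H, I, K]
Visit M; enqueue Q → queue [F, B, A, H, I, K, Q]
Visit F → queue [B, A, H, I, K, Q]
Visit B → queue [A, H, I, K, Q]
Visit A → queue [H, I, K, Q]
Visit H → queue [I, K, Q]
Visit I → queue [K, Q]
Visit K → queue [Q]
Visit Q → queue []

Visit order: D, P, J, G, N, L, E, C, R, O, M, F, B, A, H, I, K, Q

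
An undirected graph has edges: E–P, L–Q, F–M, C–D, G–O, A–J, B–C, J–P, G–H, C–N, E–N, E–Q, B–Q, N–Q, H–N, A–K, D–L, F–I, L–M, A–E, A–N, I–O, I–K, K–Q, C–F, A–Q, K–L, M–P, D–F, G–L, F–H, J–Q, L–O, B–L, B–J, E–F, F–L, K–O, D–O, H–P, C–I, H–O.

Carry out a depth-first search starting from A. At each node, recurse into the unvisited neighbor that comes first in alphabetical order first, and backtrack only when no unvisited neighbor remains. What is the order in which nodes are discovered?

A, E, F, C, B, J, P, H, G, L, D, O, I, K, Q, N, M

Visit A
A → E
E → F
F → C
C → B
B → J
J → P
P → H
H → G
G → L
L → D
D → O
O → I
I → K
K → Q
Q → N
L → M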